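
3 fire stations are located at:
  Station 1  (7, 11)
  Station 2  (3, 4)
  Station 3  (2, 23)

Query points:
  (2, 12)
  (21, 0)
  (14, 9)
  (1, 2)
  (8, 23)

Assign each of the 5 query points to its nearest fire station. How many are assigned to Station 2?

1

(2, 12) — d² to each: Station 1:26, Station 2:65, Station 3:121 → nearest is Station 1
(21, 0) — d² to each: Station 1:317, Station 2:340, Station 3:890 → nearest is Station 1
(14, 9) — d² to each: Station 1:53, Station 2:146, Station 3:340 → nearest is Station 1
(1, 2) — d² to each: Station 1:117, Station 2:8, Station 3:442 → nearest is Station 2
(8, 23) — d² to each: Station 1:145, Station 2:386, Station 3:36 → nearest is Station 3
1 of the 5 points has Station 2 as nearest.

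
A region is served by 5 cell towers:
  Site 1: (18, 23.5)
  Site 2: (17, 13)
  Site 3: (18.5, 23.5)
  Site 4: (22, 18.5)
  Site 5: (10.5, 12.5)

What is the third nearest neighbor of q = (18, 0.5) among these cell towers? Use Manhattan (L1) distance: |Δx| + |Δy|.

Site 4

d(q, Site 1) = |18−18| + |0.5−23.5| = 0 + 23 = 23
d(q, Site 2) = |18−17| + |0.5−13| = 1 + 12.5 = 13.5
d(q, Site 3) = |18−18.5| + |0.5−23.5| = 0.5 + 23 = 23.5
d(q, Site 4) = |18−22| + |0.5−18.5| = 4 + 18 = 22
d(q, Site 5) = |18−10.5| + |0.5−12.5| = 7.5 + 12 = 19.5
Sorted ascending: Site 2, Site 5, Site 4, Site 1, … — the third-nearest is Site 4.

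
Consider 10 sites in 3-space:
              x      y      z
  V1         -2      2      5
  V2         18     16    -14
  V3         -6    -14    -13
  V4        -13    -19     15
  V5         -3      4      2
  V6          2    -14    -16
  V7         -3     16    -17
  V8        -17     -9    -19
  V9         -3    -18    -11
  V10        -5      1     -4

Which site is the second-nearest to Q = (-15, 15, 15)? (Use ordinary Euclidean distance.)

Squared Euclidean distances:
|QV1|² = 169 + 169 + 100 = 438
|QV2|² = 1089 + 1 + 841 = 1931
|QV3|² = 81 + 841 + 784 = 1706
|QV4|² = 4 + 1156 + 0 = 1160
|QV5|² = 144 + 121 + 169 = 434
|QV6|² = 289 + 841 + 961 = 2091
|QV7|² = 144 + 1 + 1024 = 1169
|QV8|² = 4 + 576 + 1156 = 1736
|QV9|² = 144 + 1089 + 676 = 1909
d²(Q, V10) = 100 + 196 + 361 = 657
Sorted ascending: V5, V1, V10, … — the second-nearest is V1.

V1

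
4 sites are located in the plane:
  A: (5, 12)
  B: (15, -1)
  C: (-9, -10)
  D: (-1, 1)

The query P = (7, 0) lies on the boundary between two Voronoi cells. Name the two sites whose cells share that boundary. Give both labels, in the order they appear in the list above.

Squared distances from P to each site:
|PA|² = 4 + 144 = 148
|PB|² = 64 + 1 = 65
|PC|² = 256 + 100 = 356
|PD|² = 64 + 1 = 65
P is equidistant from B and D (both at squared distance 65), and every other site is strictly farther — so P lies on the B–D Voronoi edge.

B and D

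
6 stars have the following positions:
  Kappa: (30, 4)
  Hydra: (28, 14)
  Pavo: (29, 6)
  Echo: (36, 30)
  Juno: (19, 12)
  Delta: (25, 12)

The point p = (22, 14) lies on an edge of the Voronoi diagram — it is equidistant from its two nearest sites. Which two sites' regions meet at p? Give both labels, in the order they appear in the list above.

Squared distances from p to each site:
d²(p, Kappa) = (22−30)² + (14−4)² = 64 + 100 = 164
d²(p, Hydra) = (22−28)² + (14−14)² = 36 + 0 = 36
d²(p, Pavo) = (22−29)² + (14−6)² = 49 + 64 = 113
d²(p, Echo) = (22−36)² + (14−30)² = 196 + 256 = 452
d²(p, Juno) = (22−19)² + (14−12)² = 9 + 4 = 13
d²(p, Delta) = (22−25)² + (14−12)² = 9 + 4 = 13
p is equidistant from Juno and Delta (both at squared distance 13), and every other site is strictly farther — so p lies on the Juno–Delta Voronoi edge.

Juno and Delta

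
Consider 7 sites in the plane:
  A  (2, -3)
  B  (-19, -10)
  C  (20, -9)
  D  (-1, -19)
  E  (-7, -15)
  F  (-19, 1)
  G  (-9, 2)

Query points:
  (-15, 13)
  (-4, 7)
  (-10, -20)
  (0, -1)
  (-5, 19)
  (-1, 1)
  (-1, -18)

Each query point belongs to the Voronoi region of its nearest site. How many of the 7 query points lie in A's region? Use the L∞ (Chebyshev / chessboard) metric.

(-15, 13) — d to each: A:17, B:23, C:35, D:32, E:28, F:12, G:11 → nearest is G
(-4, 7) — d to each: A:10, B:17, C:24, D:26, E:22, F:15, G:5 → nearest is G
(-10, -20) — d to each: A:17, B:10, C:30, D:9, E:5, F:21, G:22 → nearest is E
(0, -1) — d to each: A:2, B:19, C:20, D:18, E:14, F:19, G:9 → nearest is A
(-5, 19) — d to each: A:22, B:29, C:28, D:38, E:34, F:18, G:17 → nearest is G
(-1, 1) — d to each: A:4, B:18, C:21, D:20, E:16, F:18, G:8 → nearest is A
(-1, -18) — d to each: A:15, B:18, C:21, D:1, E:6, F:19, G:20 → nearest is D
2 of the 7 points have A as nearest.

2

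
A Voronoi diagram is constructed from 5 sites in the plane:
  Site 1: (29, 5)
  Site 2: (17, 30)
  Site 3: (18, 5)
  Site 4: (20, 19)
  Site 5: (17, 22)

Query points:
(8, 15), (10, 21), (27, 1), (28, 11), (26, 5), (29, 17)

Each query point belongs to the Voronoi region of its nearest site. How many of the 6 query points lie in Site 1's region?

3

(8, 15) — d² to each: Site 1:541, Site 2:306, Site 3:200, Site 4:160, Site 5:130 → nearest is Site 5
(10, 21) — d² to each: Site 1:617, Site 2:130, Site 3:320, Site 4:104, Site 5:50 → nearest is Site 5
(27, 1) — d² to each: Site 1:20, Site 2:941, Site 3:97, Site 4:373, Site 5:541 → nearest is Site 1
(28, 11) — d² to each: Site 1:37, Site 2:482, Site 3:136, Site 4:128, Site 5:242 → nearest is Site 1
(26, 5) — d² to each: Site 1:9, Site 2:706, Site 3:64, Site 4:232, Site 5:370 → nearest is Site 1
(29, 17) — d² to each: Site 1:144, Site 2:313, Site 3:265, Site 4:85, Site 5:169 → nearest is Site 4
3 of the 6 points have Site 1 as nearest.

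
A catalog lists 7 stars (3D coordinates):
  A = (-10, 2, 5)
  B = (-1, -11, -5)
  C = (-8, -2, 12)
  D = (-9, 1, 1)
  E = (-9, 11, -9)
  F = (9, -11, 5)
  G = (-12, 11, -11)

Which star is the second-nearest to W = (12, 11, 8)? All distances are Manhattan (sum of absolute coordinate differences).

d(W,A) = |12−(-10)| + |11−2| + |8−5| = 22 + 9 + 3 = 34
d(W,B) = |12−(-1)| + |11−(-11)| + |8−(-5)| = 13 + 22 + 13 = 48
d(W,C) = |12−(-8)| + |11−(-2)| + |8−12| = 20 + 13 + 4 = 37
d(W,D) = |12−(-9)| + |11−1| + |8−1| = 21 + 10 + 7 = 38
d(W,E) = |12−(-9)| + |11−11| + |8−(-9)| = 21 + 0 + 17 = 38
d(W,F) = |12−9| + |11−(-11)| + |8−5| = 3 + 22 + 3 = 28
d(W,G) = |12−(-12)| + |11−11| + |8−(-11)| = 24 + 0 + 19 = 43
Sorted ascending: F, A, C, … — the second-nearest is A.

A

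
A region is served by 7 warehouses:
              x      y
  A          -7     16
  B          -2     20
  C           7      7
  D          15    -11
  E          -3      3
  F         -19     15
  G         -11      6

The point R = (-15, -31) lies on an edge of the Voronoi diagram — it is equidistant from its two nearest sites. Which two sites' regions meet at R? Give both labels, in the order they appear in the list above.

Squared distances from R to each site:
|RA|² = (-15−(-7))² + (-31−16)² = 64 + 2209 = 2273
|RB|² = (-15−(-2))² + (-31−20)² = 169 + 2601 = 2770
|RC|² = (-15−7)² + (-31−7)² = 484 + 1444 = 1928
|RD|² = (-15−15)² + (-31−(-11))² = 900 + 400 = 1300
|RE|² = (-15−(-3))² + (-31−3)² = 144 + 1156 = 1300
|RF|² = (-15−(-19))² + (-31−15)² = 16 + 2116 = 2132
|RG|² = (-15−(-11))² + (-31−6)² = 16 + 1369 = 1385
R is equidistant from D and E (both at squared distance 1300), and every other site is strictly farther — so R lies on the D–E Voronoi edge.

D and E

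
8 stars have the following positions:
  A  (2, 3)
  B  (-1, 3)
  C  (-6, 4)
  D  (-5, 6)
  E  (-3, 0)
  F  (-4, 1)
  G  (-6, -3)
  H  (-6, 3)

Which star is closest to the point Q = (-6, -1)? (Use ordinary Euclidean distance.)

G

Compare squared distances (the ordering matches that of the actual distances):
|QA|² = 64 + 16 = 80
|QB|² = 25 + 16 = 41
|QC|² = 0 + 25 = 25
|QD|² = 1 + 49 = 50
|QE|² = 9 + 1 = 10
|QF|² = 4 + 4 = 8
|QG|² = 0 + 4 = 4
|QH|² = 0 + 16 = 16
G is nearest.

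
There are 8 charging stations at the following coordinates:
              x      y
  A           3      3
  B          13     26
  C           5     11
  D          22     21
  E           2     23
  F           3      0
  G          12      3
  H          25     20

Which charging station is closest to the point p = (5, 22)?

Compare squared distances (the ordering matches that of the actual distances):
|pA|² = 4 + 361 = 365
|pB|² = 64 + 16 = 80
|pC|² = 0 + 121 = 121
|pD|² = 289 + 1 = 290
|pE|² = 9 + 1 = 10
|pF|² = 4 + 484 = 488
|pG|² = 49 + 361 = 410
|pH|² = 400 + 4 = 404
Minimum is at E.

E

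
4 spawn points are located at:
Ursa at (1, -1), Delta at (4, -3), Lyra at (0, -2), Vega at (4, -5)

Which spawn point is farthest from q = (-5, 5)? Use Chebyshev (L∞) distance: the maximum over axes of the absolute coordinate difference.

d(q, Ursa) = max(6, 6) = 6
d(q, Delta) = max(9, 8) = 9
d(q, Lyra) = max(5, 7) = 7
d(q, Vega) = max(9, 10) = 10
The largest is to Vega.

Vega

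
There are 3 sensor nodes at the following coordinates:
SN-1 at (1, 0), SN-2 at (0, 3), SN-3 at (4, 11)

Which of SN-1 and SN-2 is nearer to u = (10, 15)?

Compare squared distances:
d²(u, SN-1) = (10−1)² + (15−0)² = 81 + 225 = 306
d²(u, SN-2) = (10−0)² + (15−3)² = 100 + 144 = 244
306 > 244, so SN-2 is closer.

SN-2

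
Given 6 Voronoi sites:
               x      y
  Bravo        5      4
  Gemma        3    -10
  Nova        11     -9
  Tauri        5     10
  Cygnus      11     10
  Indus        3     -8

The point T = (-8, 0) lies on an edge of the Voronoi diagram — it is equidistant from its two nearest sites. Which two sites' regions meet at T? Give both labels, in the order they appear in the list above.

Bravo and Indus

Squared distances from T to each site:
d²(T, Bravo) = (-8−5)² + (0−4)² = 169 + 16 = 185
d²(T, Gemma) = (-8−3)² + (0−(-10))² = 121 + 100 = 221
d²(T, Nova) = (-8−11)² + (0−(-9))² = 361 + 81 = 442
d²(T, Tauri) = (-8−5)² + (0−10)² = 169 + 100 = 269
d²(T, Cygnus) = (-8−11)² + (0−10)² = 361 + 100 = 461
d²(T, Indus) = (-8−3)² + (0−(-8))² = 121 + 64 = 185
T is equidistant from Bravo and Indus (both at squared distance 185), and every other site is strictly farther — so T lies on the Bravo–Indus Voronoi edge.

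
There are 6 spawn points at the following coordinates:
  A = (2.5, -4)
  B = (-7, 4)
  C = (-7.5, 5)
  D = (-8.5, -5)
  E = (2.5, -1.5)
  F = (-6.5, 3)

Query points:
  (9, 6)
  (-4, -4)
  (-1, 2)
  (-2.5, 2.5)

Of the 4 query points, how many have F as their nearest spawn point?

1

(9, 6) — d² to each: A:142.25, B:260, C:273.25, D:427.25, E:98.5, F:249.25 → nearest is E
(-4, -4) — d² to each: A:42.25, B:73, C:93.25, D:21.25, E:48.5, F:55.25 → nearest is D
(-1, 2) — d² to each: A:48.25, B:40, C:51.25, D:105.25, E:24.5, F:31.25 → nearest is E
(-2.5, 2.5) — d² to each: A:67.25, B:22.5, C:31.25, D:92.25, E:41, F:16.25 → nearest is F
1 of the 4 points has F as nearest.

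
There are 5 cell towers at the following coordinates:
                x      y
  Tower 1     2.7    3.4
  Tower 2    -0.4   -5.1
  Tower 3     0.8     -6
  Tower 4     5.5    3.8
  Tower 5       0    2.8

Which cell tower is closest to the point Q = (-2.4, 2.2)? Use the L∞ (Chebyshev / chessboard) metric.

d(Q, Tower 1) = max(5.1, 1.2) = 5.1
d(Q, Tower 2) = max(2, 7.3) = 7.3
d(Q, Tower 3) = max(3.2, 8.2) = 8.2
d(Q, Tower 4) = max(7.9, 1.6) = 7.9
d(Q, Tower 5) = max(2.4, 0.6) = 2.4
The smallest is to Tower 5, so Q lies in the Voronoi region of Tower 5.

Tower 5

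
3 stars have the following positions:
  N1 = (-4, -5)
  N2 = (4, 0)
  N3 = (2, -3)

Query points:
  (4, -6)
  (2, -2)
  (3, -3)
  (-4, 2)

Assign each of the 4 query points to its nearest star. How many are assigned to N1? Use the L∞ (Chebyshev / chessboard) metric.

0

(4, -6) — d to each: N1:8, N2:6, N3:3 → nearest is N3
(2, -2) — d to each: N1:6, N2:2, N3:1 → nearest is N3
(3, -3) — d to each: N1:7, N2:3, N3:1 → nearest is N3
(-4, 2) — d to each: N1:7, N2:8, N3:6 → nearest is N3
0 of the 4 points have N1 as nearest.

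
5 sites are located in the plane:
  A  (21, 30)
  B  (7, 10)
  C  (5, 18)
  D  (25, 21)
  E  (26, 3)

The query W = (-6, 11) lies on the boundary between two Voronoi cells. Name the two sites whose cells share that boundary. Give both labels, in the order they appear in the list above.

Squared distances from W to each site:
|WA|² = (-6−21)² + (11−30)² = 729 + 361 = 1090
|WB|² = (-6−7)² + (11−10)² = 169 + 1 = 170
|WC|² = (-6−5)² + (11−18)² = 121 + 49 = 170
|WD|² = (-6−25)² + (11−21)² = 961 + 100 = 1061
|WE|² = (-6−26)² + (11−3)² = 1024 + 64 = 1088
W is equidistant from B and C (both at squared distance 170), and every other site is strictly farther — so W lies on the B–C Voronoi edge.

B and C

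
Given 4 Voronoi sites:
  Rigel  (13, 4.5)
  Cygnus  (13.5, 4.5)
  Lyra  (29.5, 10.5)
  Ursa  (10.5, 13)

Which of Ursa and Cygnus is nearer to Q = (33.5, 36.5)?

Compare squared distances:
d²(Q, Ursa) = (33.5−10.5)² + (36.5−13)² = 529 + 552.25 = 1081.25
d²(Q, Cygnus) = (33.5−13.5)² + (36.5−4.5)² = 400 + 1024 = 1424
1081.25 < 1424, so Ursa is closer.

Ursa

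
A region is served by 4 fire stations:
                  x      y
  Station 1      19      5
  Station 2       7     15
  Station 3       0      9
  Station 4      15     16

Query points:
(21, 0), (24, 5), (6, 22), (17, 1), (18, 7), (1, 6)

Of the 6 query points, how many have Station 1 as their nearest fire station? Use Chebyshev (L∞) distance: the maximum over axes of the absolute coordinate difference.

(21, 0) — d to each: Station 1:5, Station 2:15, Station 3:21, Station 4:16 → nearest is Station 1
(24, 5) — d to each: Station 1:5, Station 2:17, Station 3:24, Station 4:11 → nearest is Station 1
(6, 22) — d to each: Station 1:17, Station 2:7, Station 3:13, Station 4:9 → nearest is Station 2
(17, 1) — d to each: Station 1:4, Station 2:14, Station 3:17, Station 4:15 → nearest is Station 1
(18, 7) — d to each: Station 1:2, Station 2:11, Station 3:18, Station 4:9 → nearest is Station 1
(1, 6) — d to each: Station 1:18, Station 2:9, Station 3:3, Station 4:14 → nearest is Station 3
4 of the 6 points have Station 1 as nearest.

4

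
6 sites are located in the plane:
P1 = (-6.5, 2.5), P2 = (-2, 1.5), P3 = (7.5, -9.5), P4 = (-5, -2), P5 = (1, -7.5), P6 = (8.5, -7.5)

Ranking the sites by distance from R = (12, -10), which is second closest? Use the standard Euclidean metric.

P3

Since √ is increasing, it suffices to compare squared distances:
|RP1|² = (12−(-6.5))² + (-10−2.5)² = 342.25 + 156.25 = 498.5
|RP2|² = (12−(-2))² + (-10−1.5)² = 196 + 132.25 = 328.25
|RP3|² = (12−7.5)² + (-10−(-9.5))² = 20.25 + 0.25 = 20.5
|RP4|² = (12−(-5))² + (-10−(-2))² = 289 + 64 = 353
|RP5|² = (12−1)² + (-10−(-7.5))² = 121 + 6.25 = 127.25
|RP6|² = (12−8.5)² + (-10−(-7.5))² = 12.25 + 6.25 = 18.5
Sorted ascending: P6, P3, P5, … — the second-nearest is P3.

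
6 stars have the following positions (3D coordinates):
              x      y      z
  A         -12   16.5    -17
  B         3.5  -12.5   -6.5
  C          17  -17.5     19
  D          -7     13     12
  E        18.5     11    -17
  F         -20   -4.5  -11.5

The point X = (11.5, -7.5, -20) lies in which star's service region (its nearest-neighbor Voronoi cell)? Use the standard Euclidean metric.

B

Compare squared distances (the ordering matches that of the actual distances):
|XA|² = (11.5−(-12))² + (-7.5−16.5)² + (-20−(-17))² = 552.25 + 576 + 9 = 1137.25
|XB|² = (11.5−3.5)² + (-7.5−(-12.5))² + (-20−(-6.5))² = 64 + 25 + 182.25 = 271.25
|XC|² = (11.5−17)² + (-7.5−(-17.5))² + (-20−19)² = 30.25 + 100 + 1521 = 1651.25
|XD|² = (11.5−(-7))² + (-7.5−13)² + (-20−12)² = 342.25 + 420.25 + 1024 = 1786.5
|XE|² = (11.5−18.5)² + (-7.5−11)² + (-20−(-17))² = 49 + 342.25 + 9 = 400.25
|XF|² = (11.5−(-20))² + (-7.5−(-4.5))² + (-20−(-11.5))² = 992.25 + 9 + 72.25 = 1073.5
B is nearest.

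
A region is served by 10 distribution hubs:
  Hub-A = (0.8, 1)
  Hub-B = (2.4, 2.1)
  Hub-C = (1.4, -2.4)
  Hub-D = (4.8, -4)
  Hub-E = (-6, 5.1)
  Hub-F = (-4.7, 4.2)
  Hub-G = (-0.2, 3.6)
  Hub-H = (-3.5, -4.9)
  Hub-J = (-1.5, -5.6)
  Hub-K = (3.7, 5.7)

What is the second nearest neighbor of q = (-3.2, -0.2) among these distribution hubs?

Squared Euclidean distances:
d²(q, Hub-A) = (-3.2−0.8)² + (-0.2−1)² = 16 + 1.44 = 17.44
d²(q, Hub-B) = (-3.2−2.4)² + (-0.2−2.1)² = 31.36 + 5.29 = 36.65
d²(q, Hub-C) = (-3.2−1.4)² + (-0.2−(-2.4))² = 21.16 + 4.84 = 26
d²(q, Hub-D) = (-3.2−4.8)² + (-0.2−(-4))² = 64 + 14.44 = 78.44
d²(q, Hub-E) = (-3.2−(-6))² + (-0.2−5.1)² = 7.84 + 28.09 = 35.93
d²(q, Hub-F) = (-3.2−(-4.7))² + (-0.2−4.2)² = 2.25 + 19.36 = 21.61
d²(q, Hub-G) = (-3.2−(-0.2))² + (-0.2−3.6)² = 9 + 14.44 = 23.44
d²(q, Hub-H) = (-3.2−(-3.5))² + (-0.2−(-4.9))² = 0.09 + 22.09 = 22.18
d²(q, Hub-J) = (-3.2−(-1.5))² + (-0.2−(-5.6))² = 2.89 + 29.16 = 32.05
d²(q, Hub-K) = (-3.2−3.7)² + (-0.2−5.7)² = 47.61 + 34.81 = 82.42
Sorted ascending: Hub-A, Hub-F, Hub-H, … — the second-nearest is Hub-F.

Hub-F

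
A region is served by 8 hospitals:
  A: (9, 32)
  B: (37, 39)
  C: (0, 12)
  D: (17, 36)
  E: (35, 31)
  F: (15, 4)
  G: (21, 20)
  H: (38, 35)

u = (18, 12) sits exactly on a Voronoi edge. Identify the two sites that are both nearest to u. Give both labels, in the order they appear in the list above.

F and G

Squared distances from u to each site:
|uA|² = 81 + 400 = 481
|uB|² = 361 + 729 = 1090
|uC|² = 324 + 0 = 324
|uD|² = 1 + 576 = 577
|uE|² = 289 + 361 = 650
|uF|² = 9 + 64 = 73
|uG|² = 9 + 64 = 73
|uH|² = 400 + 529 = 929
u is equidistant from F and G (both at squared distance 73), and every other site is strictly farther — so u lies on the F–G Voronoi edge.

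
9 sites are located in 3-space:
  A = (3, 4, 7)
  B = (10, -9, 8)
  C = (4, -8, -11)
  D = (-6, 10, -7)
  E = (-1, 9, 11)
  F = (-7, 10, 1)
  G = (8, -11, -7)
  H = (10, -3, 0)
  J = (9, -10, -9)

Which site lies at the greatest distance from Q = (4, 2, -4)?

Compare squared distances (the ordering matches that of the actual distances):
|QA|² = (4−3)² + (2−4)² + (-4−7)² = 1 + 4 + 121 = 126
|QB|² = (4−10)² + (2−(-9))² + (-4−8)² = 36 + 121 + 144 = 301
|QC|² = (4−4)² + (2−(-8))² + (-4−(-11))² = 0 + 100 + 49 = 149
|QD|² = (4−(-6))² + (2−10)² + (-4−(-7))² = 100 + 64 + 9 = 173
|QE|² = (4−(-1))² + (2−9)² + (-4−11)² = 25 + 49 + 225 = 299
|QF|² = (4−(-7))² + (2−10)² + (-4−1)² = 121 + 64 + 25 = 210
|QG|² = (4−8)² + (2−(-11))² + (-4−(-7))² = 16 + 169 + 9 = 194
|QH|² = (4−10)² + (2−(-3))² + (-4−0)² = 36 + 25 + 16 = 77
|QJ|² = (4−9)² + (2−(-10))² + (-4−(-9))² = 25 + 144 + 25 = 194
The largest is to B.

B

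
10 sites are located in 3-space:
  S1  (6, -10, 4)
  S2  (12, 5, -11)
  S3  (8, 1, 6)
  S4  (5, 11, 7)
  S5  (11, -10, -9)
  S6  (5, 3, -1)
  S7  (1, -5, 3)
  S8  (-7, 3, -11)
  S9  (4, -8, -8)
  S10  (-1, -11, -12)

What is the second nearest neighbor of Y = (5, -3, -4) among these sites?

Squared Euclidean distances:
|YS1|² = 1 + 49 + 64 = 114
|YS2|² = 49 + 64 + 49 = 162
|YS3|² = 9 + 16 + 100 = 125
|YS4|² = 0 + 196 + 121 = 317
|YS5|² = 36 + 49 + 25 = 110
|YS6|² = 0 + 36 + 9 = 45
|YS7|² = 16 + 4 + 49 = 69
|YS8|² = 144 + 36 + 49 = 229
|YS9|² = 1 + 25 + 16 = 42
d²(Y, S10) = 36 + 64 + 64 = 164
Sorted ascending: S9, S6, S7, … — the second-nearest is S6.

S6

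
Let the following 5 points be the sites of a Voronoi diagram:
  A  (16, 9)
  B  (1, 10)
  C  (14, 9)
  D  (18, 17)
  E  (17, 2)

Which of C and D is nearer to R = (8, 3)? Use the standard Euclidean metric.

C

Compare squared distances:
|RC|² = (8−14)² + (3−9)² = 36 + 36 = 72
|RD|² = (8−18)² + (3−17)² = 100 + 196 = 296
72 < 296, so C is closer.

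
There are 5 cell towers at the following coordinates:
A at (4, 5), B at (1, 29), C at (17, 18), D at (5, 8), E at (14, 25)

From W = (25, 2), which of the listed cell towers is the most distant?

Since √ is increasing, it suffices to compare squared distances:
|WA|² = (25−4)² + (2−5)² = 441 + 9 = 450
|WB|² = (25−1)² + (2−29)² = 576 + 729 = 1305
|WC|² = (25−17)² + (2−18)² = 64 + 256 = 320
|WD|² = (25−5)² + (2−8)² = 400 + 36 = 436
|WE|² = (25−14)² + (2−25)² = 121 + 529 = 650
The largest is to B.

B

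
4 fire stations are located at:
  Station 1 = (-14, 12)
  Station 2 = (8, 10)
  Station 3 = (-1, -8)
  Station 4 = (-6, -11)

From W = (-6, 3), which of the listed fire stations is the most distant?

Squared Euclidean distances:
d²(W, Station 1) = (-6−(-14))² + (3−12)² = 64 + 81 = 145
d²(W, Station 2) = (-6−8)² + (3−10)² = 196 + 49 = 245
d²(W, Station 3) = (-6−(-1))² + (3−(-8))² = 25 + 121 = 146
d²(W, Station 4) = (-6−(-6))² + (3−(-11))² = 0 + 196 = 196
The largest is to Station 2.

Station 2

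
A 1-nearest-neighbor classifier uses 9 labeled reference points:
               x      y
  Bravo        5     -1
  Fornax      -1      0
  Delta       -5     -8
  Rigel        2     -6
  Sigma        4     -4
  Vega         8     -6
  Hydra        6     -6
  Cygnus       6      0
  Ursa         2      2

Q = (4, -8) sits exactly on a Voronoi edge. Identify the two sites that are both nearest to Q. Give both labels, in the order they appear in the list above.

Squared distances from Q to each site:
d²(Q, Bravo) = 1 + 49 = 50
d²(Q, Fornax) = 25 + 64 = 89
d²(Q, Delta) = 81 + 0 = 81
d²(Q, Rigel) = 4 + 4 = 8
d²(Q, Sigma) = 0 + 16 = 16
d²(Q, Vega) = 16 + 4 = 20
d²(Q, Hydra) = 4 + 4 = 8
d²(Q, Cygnus) = 4 + 64 = 68
d²(Q, Ursa) = 4 + 100 = 104
Q is equidistant from Rigel and Hydra (both at squared distance 8), and every other site is strictly farther — so Q lies on the Rigel–Hydra Voronoi edge.

Rigel and Hydra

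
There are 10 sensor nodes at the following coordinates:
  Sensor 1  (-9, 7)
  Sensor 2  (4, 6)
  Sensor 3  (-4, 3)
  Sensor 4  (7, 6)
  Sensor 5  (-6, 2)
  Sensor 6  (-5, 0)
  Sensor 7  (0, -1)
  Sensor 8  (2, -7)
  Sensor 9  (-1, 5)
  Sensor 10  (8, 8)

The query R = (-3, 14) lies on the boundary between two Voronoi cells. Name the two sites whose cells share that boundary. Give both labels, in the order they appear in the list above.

Sensor 1 and Sensor 9

Squared distances from R to each site:
d²(R, Sensor 1) = 36 + 49 = 85
d²(R, Sensor 2) = 49 + 64 = 113
d²(R, Sensor 3) = 1 + 121 = 122
d²(R, Sensor 4) = 100 + 64 = 164
d²(R, Sensor 5) = 9 + 144 = 153
d²(R, Sensor 6) = 4 + 196 = 200
d²(R, Sensor 7) = 9 + 225 = 234
d²(R, Sensor 8) = 25 + 441 = 466
d²(R, Sensor 9) = 4 + 81 = 85
d²(R, Sensor 10) = 121 + 36 = 157
R is equidistant from Sensor 1 and Sensor 9 (both at squared distance 85), and every other site is strictly farther — so R lies on the Sensor 1–Sensor 9 Voronoi edge.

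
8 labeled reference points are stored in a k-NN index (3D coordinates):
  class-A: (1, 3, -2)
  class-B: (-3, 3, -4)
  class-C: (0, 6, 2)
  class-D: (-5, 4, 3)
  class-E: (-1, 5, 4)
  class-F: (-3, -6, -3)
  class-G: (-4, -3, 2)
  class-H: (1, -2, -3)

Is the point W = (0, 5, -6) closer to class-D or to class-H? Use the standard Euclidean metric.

class-H

Compare squared distances:
d²(W, class-D) = (0−(-5))² + (5−4)² + (-6−3)² = 25 + 1 + 81 = 107
d²(W, class-H) = (0−1)² + (5−(-2))² + (-6−(-3))² = 1 + 49 + 9 = 59
107 > 59, so class-H is closer.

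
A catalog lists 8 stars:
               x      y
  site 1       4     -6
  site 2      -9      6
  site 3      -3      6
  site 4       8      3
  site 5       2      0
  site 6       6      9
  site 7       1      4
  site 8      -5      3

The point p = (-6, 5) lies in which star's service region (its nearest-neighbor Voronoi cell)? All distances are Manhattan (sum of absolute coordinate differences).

d(p, site 1) = 10 + 11 = 21
d(p, site 2) = 3 + 1 = 4
d(p, site 3) = 3 + 1 = 4
d(p, site 4) = 14 + 2 = 16
d(p, site 5) = 8 + 5 = 13
d(p, site 6) = 12 + 4 = 16
d(p, site 7) = 7 + 1 = 8
d(p, site 8) = 1 + 2 = 3
site 8 is nearest.

site 8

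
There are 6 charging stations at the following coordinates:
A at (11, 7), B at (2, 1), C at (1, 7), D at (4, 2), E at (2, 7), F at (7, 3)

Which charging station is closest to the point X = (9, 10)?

A

Since √ is increasing, it suffices to compare squared distances:
|XA|² = 4 + 9 = 13
|XB|² = 49 + 81 = 130
|XC|² = 64 + 9 = 73
|XD|² = 25 + 64 = 89
|XE|² = 49 + 9 = 58
|XF|² = 4 + 49 = 53
The smallest is to A, so X lies in the Voronoi region of A.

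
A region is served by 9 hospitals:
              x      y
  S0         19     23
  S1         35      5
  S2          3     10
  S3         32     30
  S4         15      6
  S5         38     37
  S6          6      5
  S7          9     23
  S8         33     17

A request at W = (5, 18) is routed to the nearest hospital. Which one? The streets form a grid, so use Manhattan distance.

S7

d(W,S0) = |5−19| + |18−23| = 14 + 5 = 19
d(W,S1) = |5−35| + |18−5| = 30 + 13 = 43
d(W,S2) = |5−3| + |18−10| = 2 + 8 = 10
d(W,S3) = |5−32| + |18−30| = 27 + 12 = 39
d(W,S4) = |5−15| + |18−6| = 10 + 12 = 22
d(W,S5) = |5−38| + |18−37| = 33 + 19 = 52
d(W,S6) = |5−6| + |18−5| = 1 + 13 = 14
d(W,S7) = |5−9| + |18−23| = 4 + 5 = 9
d(W,S8) = |5−33| + |18−17| = 28 + 1 = 29
S7 is nearest.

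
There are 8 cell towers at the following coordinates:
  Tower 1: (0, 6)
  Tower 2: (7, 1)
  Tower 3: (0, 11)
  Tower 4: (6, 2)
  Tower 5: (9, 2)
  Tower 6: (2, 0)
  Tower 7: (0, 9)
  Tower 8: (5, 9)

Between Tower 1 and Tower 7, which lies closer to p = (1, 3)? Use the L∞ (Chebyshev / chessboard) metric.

d(p, Tower 1) = max(1, 3) = 3
d(p, Tower 7) = max(1, 6) = 6
3 < 6, so Tower 1 is closer.

Tower 1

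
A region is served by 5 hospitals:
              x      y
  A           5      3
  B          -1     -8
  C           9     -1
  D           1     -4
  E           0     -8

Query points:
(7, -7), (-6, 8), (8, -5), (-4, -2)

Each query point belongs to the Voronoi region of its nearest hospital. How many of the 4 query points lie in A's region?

(7, -7) — d² to each: A:104, B:65, C:40, D:45, E:50 → nearest is C
(-6, 8) — d² to each: A:146, B:281, C:306, D:193, E:292 → nearest is A
(8, -5) — d² to each: A:73, B:90, C:17, D:50, E:73 → nearest is C
(-4, -2) — d² to each: A:106, B:45, C:170, D:29, E:52 → nearest is D
1 of the 4 points has A as nearest.

1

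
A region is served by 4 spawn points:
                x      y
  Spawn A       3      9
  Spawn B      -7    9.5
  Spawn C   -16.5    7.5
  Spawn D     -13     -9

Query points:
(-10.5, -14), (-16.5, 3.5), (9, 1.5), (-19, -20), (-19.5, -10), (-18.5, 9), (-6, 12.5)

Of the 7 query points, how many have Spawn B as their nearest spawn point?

(-10.5, -14) — d² to each: Spawn A:711.25, Spawn B:564.5, Spawn C:498.25, Spawn D:31.25 → nearest is Spawn D
(-16.5, 3.5) — d² to each: Spawn A:410.5, Spawn B:126.25, Spawn C:16, Spawn D:168.5 → nearest is Spawn C
(9, 1.5) — d² to each: Spawn A:92.25, Spawn B:320, Spawn C:686.25, Spawn D:594.25 → nearest is Spawn A
(-19, -20) — d² to each: Spawn A:1325, Spawn B:1014.25, Spawn C:762.5, Spawn D:157 → nearest is Spawn D
(-19.5, -10) — d² to each: Spawn A:867.25, Spawn B:536.5, Spawn C:315.25, Spawn D:43.25 → nearest is Spawn D
(-18.5, 9) — d² to each: Spawn A:462.25, Spawn B:132.5, Spawn C:6.25, Spawn D:354.25 → nearest is Spawn C
(-6, 12.5) — d² to each: Spawn A:93.25, Spawn B:10, Spawn C:135.25, Spawn D:511.25 → nearest is Spawn B
1 of the 7 points has Spawn B as nearest.

1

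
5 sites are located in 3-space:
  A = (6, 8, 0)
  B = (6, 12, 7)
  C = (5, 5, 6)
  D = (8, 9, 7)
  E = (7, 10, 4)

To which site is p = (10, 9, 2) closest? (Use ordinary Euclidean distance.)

Since √ is increasing, it suffices to compare squared distances:
|pA|² = (10−6)² + (9−8)² + (2−0)² = 16 + 1 + 4 = 21
|pB|² = (10−6)² + (9−12)² + (2−7)² = 16 + 9 + 25 = 50
|pC|² = (10−5)² + (9−5)² + (2−6)² = 25 + 16 + 16 = 57
|pD|² = (10−8)² + (9−9)² + (2−7)² = 4 + 0 + 25 = 29
|pE|² = (10−7)² + (9−10)² + (2−4)² = 9 + 1 + 4 = 14
E is nearest.

E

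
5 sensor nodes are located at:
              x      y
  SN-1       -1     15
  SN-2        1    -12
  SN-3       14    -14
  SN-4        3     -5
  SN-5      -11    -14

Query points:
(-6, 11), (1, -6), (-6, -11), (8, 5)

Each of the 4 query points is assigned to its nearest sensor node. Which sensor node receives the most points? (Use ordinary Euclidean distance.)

(-6, 11) — d² to each: SN-1:41, SN-2:578, SN-3:1025, SN-4:337, SN-5:650 → nearest is SN-1
(1, -6) — d² to each: SN-1:445, SN-2:36, SN-3:233, SN-4:5, SN-5:208 → nearest is SN-4
(-6, -11) — d² to each: SN-1:701, SN-2:50, SN-3:409, SN-4:117, SN-5:34 → nearest is SN-5
(8, 5) — d² to each: SN-1:181, SN-2:338, SN-3:397, SN-4:125, SN-5:722 → nearest is SN-4
Tally — SN-1:1, SN-4:2, SN-5:1. SN-4 captures the most (2).

SN-4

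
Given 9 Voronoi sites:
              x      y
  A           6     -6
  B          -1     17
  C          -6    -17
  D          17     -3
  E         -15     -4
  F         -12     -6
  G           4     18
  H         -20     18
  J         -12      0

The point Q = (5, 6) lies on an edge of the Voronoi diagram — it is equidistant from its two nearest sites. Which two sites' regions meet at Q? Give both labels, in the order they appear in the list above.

A and G

Squared distances from Q to each site:
|QA|² = 1 + 144 = 145
|QB|² = 36 + 121 = 157
|QC|² = 121 + 529 = 650
|QD|² = 144 + 81 = 225
|QE|² = 400 + 100 = 500
|QF|² = 289 + 144 = 433
|QG|² = 1 + 144 = 145
|QH|² = 625 + 144 = 769
|QJ|² = 289 + 36 = 325
Q is equidistant from A and G (both at squared distance 145), and every other site is strictly farther — so Q lies on the A–G Voronoi edge.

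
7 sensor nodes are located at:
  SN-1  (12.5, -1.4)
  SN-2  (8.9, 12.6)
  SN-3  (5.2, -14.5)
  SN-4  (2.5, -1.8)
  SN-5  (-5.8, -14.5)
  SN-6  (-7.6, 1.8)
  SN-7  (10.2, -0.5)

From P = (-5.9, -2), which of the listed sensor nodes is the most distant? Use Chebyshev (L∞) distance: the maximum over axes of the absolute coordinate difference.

d(P, SN-1) = max(18.4, 0.6) = 18.4
d(P, SN-2) = max(14.8, 14.6) = 14.8
d(P, SN-3) = max(11.1, 12.5) = 12.5
d(P, SN-4) = max(8.4, 0.2) = 8.4
d(P, SN-5) = max(0.1, 12.5) = 12.5
d(P, SN-6) = max(1.7, 3.8) = 3.8
d(P, SN-7) = max(16.1, 1.5) = 16.1
The largest is to SN-1.

SN-1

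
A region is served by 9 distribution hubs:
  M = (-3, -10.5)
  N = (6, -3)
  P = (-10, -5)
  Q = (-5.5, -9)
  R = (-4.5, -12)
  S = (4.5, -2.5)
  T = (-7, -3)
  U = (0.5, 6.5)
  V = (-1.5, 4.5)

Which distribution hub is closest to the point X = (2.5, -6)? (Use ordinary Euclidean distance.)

S

Since √ is increasing, it suffices to compare squared distances:
|XM|² = (2.5−(-3))² + (-6−(-10.5))² = 30.25 + 20.25 = 50.5
|XN|² = (2.5−6)² + (-6−(-3))² = 12.25 + 9 = 21.25
|XP|² = (2.5−(-10))² + (-6−(-5))² = 156.25 + 1 = 157.25
|XQ|² = (2.5−(-5.5))² + (-6−(-9))² = 64 + 9 = 73
|XR|² = (2.5−(-4.5))² + (-6−(-12))² = 49 + 36 = 85
|XS|² = (2.5−4.5)² + (-6−(-2.5))² = 4 + 12.25 = 16.25
|XT|² = (2.5−(-7))² + (-6−(-3))² = 90.25 + 9 = 99.25
|XU|² = (2.5−0.5)² + (-6−6.5)² = 4 + 156.25 = 160.25
|XV|² = (2.5−(-1.5))² + (-6−4.5)² = 16 + 110.25 = 126.25
The smallest is to S, so X lies in the Voronoi region of S.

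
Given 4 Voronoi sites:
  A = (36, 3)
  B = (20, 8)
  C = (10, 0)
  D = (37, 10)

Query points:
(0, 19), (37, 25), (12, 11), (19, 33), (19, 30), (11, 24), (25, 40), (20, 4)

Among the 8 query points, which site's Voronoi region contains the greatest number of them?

B

(0, 19) — d² to each: A:1552, B:521, C:461, D:1450 → nearest is C
(37, 25) — d² to each: A:485, B:578, C:1354, D:225 → nearest is D
(12, 11) — d² to each: A:640, B:73, C:125, D:626 → nearest is B
(19, 33) — d² to each: A:1189, B:626, C:1170, D:853 → nearest is B
(19, 30) — d² to each: A:1018, B:485, C:981, D:724 → nearest is B
(11, 24) — d² to each: A:1066, B:337, C:577, D:872 → nearest is B
(25, 40) — d² to each: A:1490, B:1049, C:1825, D:1044 → nearest is D
(20, 4) — d² to each: A:257, B:16, C:116, D:325 → nearest is B
Tally — B:5, C:1, D:2. B captures the most (5).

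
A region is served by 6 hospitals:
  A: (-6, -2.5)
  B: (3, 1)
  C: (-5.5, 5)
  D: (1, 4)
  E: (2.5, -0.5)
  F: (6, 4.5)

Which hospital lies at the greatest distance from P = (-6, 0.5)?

F

Compare squared distances (the ordering matches that of the actual distances):
|PA|² = (-6−(-6))² + (0.5−(-2.5))² = 0 + 9 = 9
|PB|² = (-6−3)² + (0.5−1)² = 81 + 0.25 = 81.25
|PC|² = (-6−(-5.5))² + (0.5−5)² = 0.25 + 20.25 = 20.5
|PD|² = (-6−1)² + (0.5−4)² = 49 + 12.25 = 61.25
|PE|² = (-6−2.5)² + (0.5−(-0.5))² = 72.25 + 1 = 73.25
|PF|² = (-6−6)² + (0.5−4.5)² = 144 + 16 = 160
The largest is to F.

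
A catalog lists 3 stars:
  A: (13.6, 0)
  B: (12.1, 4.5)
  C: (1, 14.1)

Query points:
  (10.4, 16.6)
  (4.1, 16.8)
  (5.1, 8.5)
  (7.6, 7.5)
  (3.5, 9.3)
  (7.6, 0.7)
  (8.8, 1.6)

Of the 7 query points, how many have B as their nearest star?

3

(10.4, 16.6) — d² to each: A:285.8, B:149.3, C:94.61 → nearest is C
(4.1, 16.8) — d² to each: A:372.49, B:215.29, C:16.9 → nearest is C
(5.1, 8.5) — d² to each: A:144.5, B:65, C:48.17 → nearest is C
(7.6, 7.5) — d² to each: A:92.25, B:29.25, C:87.12 → nearest is B
(3.5, 9.3) — d² to each: A:188.5, B:97, C:29.29 → nearest is C
(7.6, 0.7) — d² to each: A:36.49, B:34.69, C:223.12 → nearest is B
(8.8, 1.6) — d² to each: A:25.6, B:19.3, C:217.09 → nearest is B
3 of the 7 points have B as nearest.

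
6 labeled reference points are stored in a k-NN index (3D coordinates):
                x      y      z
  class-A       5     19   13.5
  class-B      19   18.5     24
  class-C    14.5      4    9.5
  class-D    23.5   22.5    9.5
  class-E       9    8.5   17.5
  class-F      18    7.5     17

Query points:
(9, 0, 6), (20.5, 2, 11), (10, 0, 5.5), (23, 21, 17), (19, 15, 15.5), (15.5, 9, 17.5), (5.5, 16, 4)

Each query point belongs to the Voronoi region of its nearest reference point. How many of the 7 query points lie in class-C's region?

(9, 0, 6) — d² to each: class-A:433.25, class-B:766.25, class-C:58.5, class-D:728.75, class-E:204.5, class-F:258.25 → nearest is class-C
(20.5, 2, 11) — d² to each: class-A:535.5, class-B:443.5, class-C:42.25, class-D:431.5, class-E:216.75, class-F:72.5 → nearest is class-C
(10, 0, 5.5) — d² to each: class-A:450, class-B:765.5, class-C:52.25, class-D:704.5, class-E:217.25, class-F:252.5 → nearest is class-C
(23, 21, 17) — d² to each: class-A:340.25, class-B:71.25, class-C:417.5, class-D:58.75, class-E:352.5, class-F:207.25 → nearest is class-D
(19, 15, 15.5) — d² to each: class-A:216, class-B:84.5, class-C:177.25, class-D:112.5, class-E:146.25, class-F:59.5 → nearest is class-F
(15.5, 9, 17.5) — d² to each: class-A:226.25, class-B:144.75, class-C:90, class-D:310.25, class-E:42.5, class-F:8.75 → nearest is class-F
(5.5, 16, 4) — d² to each: class-A:99.5, class-B:588.5, class-C:255.25, class-D:396.5, class-E:250.75, class-F:397.5 → nearest is class-A
3 of the 7 points have class-C as nearest.

3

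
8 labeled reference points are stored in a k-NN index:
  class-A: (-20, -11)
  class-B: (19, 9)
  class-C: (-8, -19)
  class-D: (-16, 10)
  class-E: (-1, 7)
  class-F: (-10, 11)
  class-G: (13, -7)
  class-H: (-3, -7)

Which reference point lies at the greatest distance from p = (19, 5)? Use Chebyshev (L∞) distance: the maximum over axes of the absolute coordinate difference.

d(p, class-A) = max(39, 16) = 39
d(p, class-B) = max(0, 4) = 4
d(p, class-C) = max(27, 24) = 27
d(p, class-D) = max(35, 5) = 35
d(p, class-E) = max(20, 2) = 20
d(p, class-F) = max(29, 6) = 29
d(p, class-G) = max(6, 12) = 12
d(p, class-H) = max(22, 12) = 22
The largest is to class-A.

class-A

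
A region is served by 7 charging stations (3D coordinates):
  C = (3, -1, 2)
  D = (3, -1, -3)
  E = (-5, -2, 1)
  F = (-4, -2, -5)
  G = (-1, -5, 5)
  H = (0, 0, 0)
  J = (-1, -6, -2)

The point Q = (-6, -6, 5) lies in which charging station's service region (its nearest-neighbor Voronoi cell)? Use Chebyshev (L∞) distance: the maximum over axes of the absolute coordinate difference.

E

d(Q,C) = max(9, 5, 3) = 9
d(Q,D) = max(9, 5, 8) = 9
d(Q,E) = max(1, 4, 4) = 4
d(Q,F) = max(2, 4, 10) = 10
d(Q,G) = max(5, 1, 0) = 5
d(Q,H) = max(6, 6, 5) = 6
d(Q,J) = max(5, 0, 7) = 7
E is nearest.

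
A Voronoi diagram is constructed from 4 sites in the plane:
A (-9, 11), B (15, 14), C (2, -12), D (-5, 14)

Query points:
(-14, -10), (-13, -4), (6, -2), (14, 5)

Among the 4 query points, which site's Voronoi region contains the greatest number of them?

C

(-14, -10) — d² to each: A:466, B:1417, C:260, D:657 → nearest is C
(-13, -4) — d² to each: A:241, B:1108, C:289, D:388 → nearest is A
(6, -2) — d² to each: A:394, B:337, C:116, D:377 → nearest is C
(14, 5) — d² to each: A:565, B:82, C:433, D:442 → nearest is B
Tally — A:1, B:1, C:2. C captures the most (2).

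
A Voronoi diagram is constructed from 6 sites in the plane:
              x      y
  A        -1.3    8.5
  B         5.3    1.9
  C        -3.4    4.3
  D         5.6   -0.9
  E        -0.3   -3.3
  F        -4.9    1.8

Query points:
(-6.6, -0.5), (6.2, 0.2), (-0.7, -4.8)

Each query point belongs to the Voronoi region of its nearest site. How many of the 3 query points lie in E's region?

(-6.6, -0.5) — d² to each: A:109.09, B:147.37, C:33.28, D:149, E:47.53, F:8.18 → nearest is F
(6.2, 0.2) — d² to each: A:125.14, B:3.7, C:108.97, D:1.57, E:54.5, F:125.77 → nearest is D
(-0.7, -4.8) — d² to each: A:177.25, B:80.89, C:90.1, D:54.9, E:2.41, F:61.2 → nearest is E
1 of the 3 points has E as nearest.

1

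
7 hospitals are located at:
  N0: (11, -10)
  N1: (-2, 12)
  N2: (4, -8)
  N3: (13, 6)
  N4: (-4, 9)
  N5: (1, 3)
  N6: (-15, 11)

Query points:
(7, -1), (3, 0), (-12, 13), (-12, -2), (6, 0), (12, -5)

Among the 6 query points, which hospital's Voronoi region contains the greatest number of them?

(7, -1) — d² to each: N0:97, N1:250, N2:58, N3:85, N4:221, N5:52, N6:628 → nearest is N5
(3, 0) — d² to each: N0:164, N1:169, N2:65, N3:136, N4:130, N5:13, N6:445 → nearest is N5
(-12, 13) — d² to each: N0:1058, N1:101, N2:697, N3:674, N4:80, N5:269, N6:13 → nearest is N6
(-12, -2) — d² to each: N0:593, N1:296, N2:292, N3:689, N4:185, N5:194, N6:178 → nearest is N6
(6, 0) — d² to each: N0:125, N1:208, N2:68, N3:85, N4:181, N5:34, N6:562 → nearest is N5
(12, -5) — d² to each: N0:26, N1:485, N2:73, N3:122, N4:452, N5:185, N6:985 → nearest is N0
Tally — N0:1, N5:3, N6:2. N5 captures the most (3).

N5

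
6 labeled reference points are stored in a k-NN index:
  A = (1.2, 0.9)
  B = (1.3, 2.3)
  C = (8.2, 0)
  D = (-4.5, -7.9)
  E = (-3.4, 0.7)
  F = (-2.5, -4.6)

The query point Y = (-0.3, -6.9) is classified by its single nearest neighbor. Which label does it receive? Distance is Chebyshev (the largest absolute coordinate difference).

d(Y,A) = max(1.5, 7.8) = 7.8
d(Y,B) = max(1.6, 9.2) = 9.2
d(Y,C) = max(8.5, 6.9) = 8.5
d(Y,D) = max(4.2, 1) = 4.2
d(Y,E) = max(3.1, 7.6) = 7.6
d(Y,F) = max(2.2, 2.3) = 2.3
F is nearest.

F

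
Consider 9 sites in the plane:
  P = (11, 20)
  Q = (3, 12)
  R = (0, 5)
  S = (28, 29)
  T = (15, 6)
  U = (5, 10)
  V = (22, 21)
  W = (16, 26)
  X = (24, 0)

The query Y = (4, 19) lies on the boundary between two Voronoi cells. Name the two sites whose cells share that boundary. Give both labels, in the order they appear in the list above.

P and Q

Squared distances from Y to each site:
|YP|² = 49 + 1 = 50
|YQ|² = 1 + 49 = 50
|YR|² = 16 + 196 = 212
|YS|² = 576 + 100 = 676
|YT|² = 121 + 169 = 290
|YU|² = 1 + 81 = 82
|YV|² = 324 + 4 = 328
|YW|² = 144 + 49 = 193
|YX|² = 400 + 361 = 761
Y is equidistant from P and Q (both at squared distance 50), and every other site is strictly farther — so Y lies on the P–Q Voronoi edge.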